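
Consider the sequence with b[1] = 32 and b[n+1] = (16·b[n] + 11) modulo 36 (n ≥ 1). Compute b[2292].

15

Computing terms: b[1] = 32; b[2] = 19; b[3] = 27; b[4] = 11; b[5] = 7; b[6] = 15; b[7] = 35; b[8] = 31; b[9] = 3; b[10] = 23; b[11] = 19.
Since b[11] = b[2] = 19, the sequence is eventually periodic: after a pre-period of length 1 it cycles with period 9.
For n ≥ 2, b[n] depends only on (n - 2) mod 9. (2292 - 2) mod 9 = 4, so b[2292] = b[6] = 15.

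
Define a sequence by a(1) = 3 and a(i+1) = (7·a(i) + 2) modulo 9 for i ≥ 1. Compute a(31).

a(1) = 3,  a(2) = 5,  a(3) = 1,  a(4) = 0,  a(5) = 2,  a(6) = 7,  a(7) = 6,  a(8) = 8,  a(9) = 4,  a(10) = 3.
The sequence repeats with period 9.
So a(31) = a(1 + ((31-1) mod 9)) = a(4) = 0.

0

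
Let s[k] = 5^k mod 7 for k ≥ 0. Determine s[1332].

1

s[0] = 1; s[1] = 5; s[2] = 4; s[3] = 6; s[4] = 2; s[5] = 3; s[6] = 1.
Since s[6] = s[0] = 1, the sequence is periodic with period 6.
So s[1332] = s[0 + ((1332-0) mod 6)] = s[0] = 1.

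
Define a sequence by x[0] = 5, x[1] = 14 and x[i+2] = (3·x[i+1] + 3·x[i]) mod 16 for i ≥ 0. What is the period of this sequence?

x[0] = 5; x[1] = 14; x[2] = 9; x[3] = 5; x[4] = 10; x[5] = 13; x[6] = 5; x[7] = 6; x[8] = 1; x[9] = 5; x[10] = 2; x[11] = 5; x[12] = 5; x[13] = 14.
Since (x[12], x[13]) = (x[0], x[1]) = (5, 14) (two consecutive terms determine the rest), the sequence is periodic with period 12.

12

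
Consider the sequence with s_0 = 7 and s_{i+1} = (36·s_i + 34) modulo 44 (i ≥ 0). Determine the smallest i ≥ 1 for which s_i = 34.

s_0 = 7,  s_1 = 22,  s_2 = 34,  s_3 = 26,  s_4 = 2,  s_5 = 18,  s_6 = 22.
Since s_6 = s_1 = 22, the sequence is eventually periodic: after a pre-period of length 1 it cycles with period 5.
The value 34 first appears (with i ≥ 1) at s_2.

2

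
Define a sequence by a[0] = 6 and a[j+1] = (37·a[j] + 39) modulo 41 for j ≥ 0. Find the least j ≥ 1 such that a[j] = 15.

Computing terms: a[0] = 6,  a[1] = 15,  a[2] = 20,  a[3] = 0,  a[4] = 39,  a[5] = 6.
The sequence repeats with period 5.
The value 15 first appears (with j ≥ 1) at a[1].

1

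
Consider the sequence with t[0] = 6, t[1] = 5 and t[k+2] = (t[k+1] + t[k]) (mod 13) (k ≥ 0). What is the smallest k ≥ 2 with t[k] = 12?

18

Listing terms: t[0] = 6, t[1] = 5, t[2] = 11, t[3] = 3, t[4] = 1, t[5] = 4, t[6] = 5, t[7] = 9, t[8] = 1, t[9] = 10, t[10] = 11, t[11] = 8, t[12] = 6, t[13] = 1, t[14] = 7, t[15] = 8, t[16] = 2, t[17] = 10, t[18] = 12, t[19] = 9, t[20] = 8, t[21] = 4, t[22] = 12, t[23] = 3, t[24] = 2, t[25] = 5, t[26] = 7, t[27] = 12, t[28] = 6, t[29] = 5.
The sequence repeats with period 28.
The value 12 first appears (with k ≥ 2) at t[18].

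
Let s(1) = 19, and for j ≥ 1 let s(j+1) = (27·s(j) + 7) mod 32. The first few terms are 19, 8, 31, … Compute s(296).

20

Computing terms: s(1) = 19,  s(2) = 8,  s(3) = 31,  s(4) = 12,  s(5) = 11,  s(6) = 16,  s(7) = 23,  s(8) = 20,  s(9) = 3,  s(10) = 24,  s(11) = 15,  s(12) = 28,  s(13) = 27,  s(14) = 0,  s(15) = 7,  s(16) = 4,  s(17) = 19.
The sequence repeats with period 16.
So s(296) = s(1 + ((296-1) mod 16)) = s(8) = 20.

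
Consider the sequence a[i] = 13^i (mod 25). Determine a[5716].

Listing terms: a[1] = 13,  a[2] = 19,  a[3] = 22,  a[4] = 11,  a[5] = 18,  a[6] = 9,  a[7] = 17,  a[8] = 21,  a[9] = 23,  a[10] = 24,  a[11] = 12,  a[12] = 6,  a[13] = 3,  a[14] = 14,  a[15] = 7,  a[16] = 16,  a[17] = 8,  a[18] = 4,  a[19] = 2,  a[20] = 1,  a[21] = 13.
Since a[21] = a[1] = 13, the sequence is periodic with period 20.
So a[5716] = a[1 + ((5716-1) mod 20)] = a[16] = 16.

16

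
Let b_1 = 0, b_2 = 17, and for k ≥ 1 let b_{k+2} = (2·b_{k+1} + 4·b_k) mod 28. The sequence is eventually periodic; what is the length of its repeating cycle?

Listing terms: b_1 = 0; b_2 = 17; b_3 = 6; b_4 = 24; b_5 = 16; b_6 = 16; b_7 = 12; b_8 = 4; b_9 = 0; b_{10} = 16; b_{11} = 4; b_{12} = 16; b_{13} = 20; b_{14} = 20; b_{15} = 8; b_{16} = 12; b_{17} = 0; b_{18} = 20; b_{19} = 12; b_{20} = 20; b_{21} = 4; b_{22} = 4; b_{23} = 24; b_{24} = 8; b_{25} = 0; b_{26} = 4; b_{27} = 8; b_{28} = 4; b_{29} = 12; b_{30} = 12; b_{31} = 16; b_{32} = 24; b_{33} = 0; b_{34} = 12; b_{35} = 24; b_{36} = 12; b_{37} = 8; b_{38} = 8; b_{39} = 20; b_{40} = 16; b_{41} = 0; b_{42} = 8; b_{43} = 16; b_{44} = 8; b_{45} = 24; b_{46} = 24; b_{47} = 4; b_{48} = 20; b_{49} = 0; b_{50} = 24; b_{51} = 20; b_{52} = 24; b_{53} = 16.
Since (b_{52}, b_{53}) = (b_4, b_5) = (24, 16) (two consecutive terms determine the rest), the sequence is eventually periodic: after a pre-period of length 3 it cycles with period 48.

48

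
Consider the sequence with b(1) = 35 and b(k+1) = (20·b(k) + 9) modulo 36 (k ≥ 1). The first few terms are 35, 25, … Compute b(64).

1

Computing terms: b(1) = 35; b(2) = 25; b(3) = 5; b(4) = 1; b(5) = 29; b(6) = 13; b(7) = 17; b(8) = 25.
Since b(8) = b(2) = 25, the sequence is eventually periodic: after a pre-period of length 1 it cycles with period 6.
For k ≥ 2, b(k) depends only on (k - 2) mod 6. (64 - 2) mod 6 = 2, so b(64) = b(4) = 1.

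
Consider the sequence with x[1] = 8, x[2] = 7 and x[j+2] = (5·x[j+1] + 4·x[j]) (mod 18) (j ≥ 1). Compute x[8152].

15

Computing terms: x[1] = 8; x[2] = 7; x[3] = 13; x[4] = 3; x[5] = 13; x[6] = 5; x[7] = 5; x[8] = 9; x[9] = 11; x[10] = 1; x[11] = 13; x[12] = 15; x[13] = 1; x[14] = 11; x[15] = 5; x[16] = 15; x[17] = 5; x[18] = 13; x[19] = 13; x[20] = 9; x[21] = 7; x[22] = 17; x[23] = 5; x[24] = 3; x[25] = 17; x[26] = 7; x[27] = 13.
Since (x[26], x[27]) = (x[2], x[3]) = (7, 13) (two consecutive terms determine the rest), the sequence is eventually periodic: after a pre-period of length 1 it cycles with period 24.
For j ≥ 2, x[j] depends only on (j - 2) mod 24. (8152 - 2) mod 24 = 14, so x[8152] = x[16] = 15.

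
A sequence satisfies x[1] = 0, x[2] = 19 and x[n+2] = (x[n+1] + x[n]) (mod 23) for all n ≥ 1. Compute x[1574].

12

Computing terms: x[1] = 0,  x[2] = 19,  x[3] = 19,  x[4] = 15,  x[5] = 11,  x[6] = 3,  x[7] = 14,  x[8] = 17,  x[9] = 8,  x[10] = 2,  x[11] = 10,  x[12] = 12,  x[13] = 22,  x[14] = 11,  x[15] = 10,  x[16] = 21,  x[17] = 8,  x[18] = 6,  x[19] = 14,  x[20] = 20,  x[21] = 11,  x[22] = 8,  x[23] = 19,  x[24] = 4,  x[25] = 0,  x[26] = 4,  x[27] = 4,  x[28] = 8,  x[29] = 12,  x[30] = 20,  x[31] = 9,  x[32] = 6,  x[33] = 15,  x[34] = 21,  x[35] = 13,  x[36] = 11,  x[37] = 1,  x[38] = 12,  x[39] = 13,  x[40] = 2,  x[41] = 15,  x[42] = 17,  x[43] = 9,  x[44] = 3,  x[45] = 12,  x[46] = 15,  x[47] = 4,  x[48] = 19,  x[49] = 0,  x[50] = 19.
The sequence repeats with period 48.
(1574 - 1) mod 48 = 37, so x[1574] = x[38] = 12.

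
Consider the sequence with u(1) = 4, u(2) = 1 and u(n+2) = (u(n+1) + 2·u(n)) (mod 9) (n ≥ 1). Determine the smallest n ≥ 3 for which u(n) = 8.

We have u(1) = 4; u(2) = 1; u(3) = 0; u(4) = 2; u(5) = 2; u(6) = 6; u(7) = 1; u(8) = 4; u(9) = 6; u(10) = 5; u(11) = 8; u(12) = 0; u(13) = 7; u(14) = 7; u(15) = 3; u(16) = 8; u(17) = 5; u(18) = 3; u(19) = 4; u(20) = 1.
Since (u(19), u(20)) = (u(1), u(2)) = (4, 1) (two consecutive terms determine the rest), the sequence is periodic with period 18.
The value 8 first appears (with n ≥ 3) at u(11).

11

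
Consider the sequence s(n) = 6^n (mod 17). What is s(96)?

1

We have s(0) = 1; s(1) = 6; s(2) = 2; s(3) = 12; s(4) = 4; s(5) = 7; s(6) = 8; s(7) = 14; s(8) = 16; s(9) = 11; s(10) = 15; s(11) = 5; s(12) = 13; s(13) = 10; s(14) = 9; s(15) = 3; s(16) = 1.
The sequence repeats with period 16.
So s(96) = s(0 + ((96-0) mod 16)) = s(0) = 1.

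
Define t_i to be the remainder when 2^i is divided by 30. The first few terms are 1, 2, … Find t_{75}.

t_0 = 1; t_1 = 2; t_2 = 4; t_3 = 8; t_4 = 16; t_5 = 2.
Since t_5 = t_1 = 2, the sequence is eventually periodic: after a pre-period of length 1 it cycles with period 4.
For i ≥ 1, t_i depends only on (i - 1) mod 4. (75 - 1) mod 4 = 2, so t_{75} = t_3 = 8.

8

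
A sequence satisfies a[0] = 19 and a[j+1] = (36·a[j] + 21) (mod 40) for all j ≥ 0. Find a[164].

33

We have a[0] = 19; a[1] = 25; a[2] = 1; a[3] = 17; a[4] = 33; a[5] = 9; a[6] = 25.
Since a[6] = a[1] = 25, the sequence is eventually periodic: after a pre-period of length 1 it cycles with period 5.
For j ≥ 1, a[j] depends only on (j - 1) mod 5. (164 - 1) mod 5 = 3, so a[164] = a[4] = 33.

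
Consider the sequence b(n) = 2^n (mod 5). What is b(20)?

1

Listing terms: b(1) = 2; b(2) = 4; b(3) = 3; b(4) = 1; b(5) = 2.
Since b(5) = b(1) = 2, the sequence is periodic with period 4.
(20 - 1) mod 4 = 3, so b(20) = b(4) = 1.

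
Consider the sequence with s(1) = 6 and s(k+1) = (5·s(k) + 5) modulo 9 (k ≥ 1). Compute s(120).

2

Computing terms: s(1) = 6, s(2) = 8, s(3) = 0, s(4) = 5, s(5) = 3, s(6) = 2, s(7) = 6.
The sequence repeats with period 6.
(120 - 1) mod 6 = 5, so s(120) = s(6) = 2.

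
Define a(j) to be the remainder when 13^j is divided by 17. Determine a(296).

a(1) = 13; a(2) = 16; a(3) = 4; a(4) = 1; a(5) = 13.
The sequence repeats with period 4.
(296 - 1) mod 4 = 3, so a(296) = a(4) = 1.

1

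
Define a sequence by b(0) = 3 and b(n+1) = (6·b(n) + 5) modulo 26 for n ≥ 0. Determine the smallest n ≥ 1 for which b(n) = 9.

4

We have b(0) = 3; b(1) = 23; b(2) = 13; b(3) = 5; b(4) = 9; b(5) = 7; b(6) = 21; b(7) = 1; b(8) = 11; b(9) = 19; b(10) = 15; b(11) = 17; b(12) = 3.
The sequence repeats with period 12.
The value 9 first appears (with n ≥ 1) at b(4).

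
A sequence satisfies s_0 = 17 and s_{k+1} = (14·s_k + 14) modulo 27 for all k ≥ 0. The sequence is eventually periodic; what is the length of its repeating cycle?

18

Listing terms: s_0 = 17, s_1 = 9, s_2 = 5, s_3 = 3, s_4 = 2, s_5 = 15, s_6 = 8, s_7 = 18, s_8 = 23, s_9 = 12, s_{10} = 20, s_{11} = 24, s_{12} = 26, s_{13} = 0, s_{14} = 14, s_{15} = 21, s_{16} = 11, s_{17} = 6, s_{18} = 17.
The sequence repeats with period 18.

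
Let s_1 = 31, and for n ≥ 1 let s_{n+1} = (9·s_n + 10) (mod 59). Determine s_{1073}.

22

We have s_1 = 31; s_2 = 53; s_3 = 15; s_4 = 27; s_5 = 17; s_6 = 45; s_7 = 2; s_8 = 28; s_9 = 26; s_{10} = 8; s_{11} = 23; s_{12} = 40; s_{13} = 16; s_{14} = 36; s_{15} = 39; s_{16} = 7; s_{17} = 14; s_{18} = 18; s_{19} = 54; s_{20} = 24; s_{21} = 49; s_{22} = 38; s_{23} = 57; s_{24} = 51; s_{25} = 56; s_{26} = 42; s_{27} = 34; s_{28} = 21; s_{29} = 22; s_{30} = 31.
The sequence repeats with period 29.
(1073 - 1) mod 29 = 28, so s_{1073} = s_{29} = 22.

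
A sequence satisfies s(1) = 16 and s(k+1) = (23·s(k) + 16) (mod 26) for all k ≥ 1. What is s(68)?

We have s(1) = 16; s(2) = 20; s(3) = 8; s(4) = 18; s(5) = 14; s(6) = 0; s(7) = 16.
The sequence repeats with period 6.
(68 - 1) mod 6 = 1, so s(68) = s(2) = 20.

20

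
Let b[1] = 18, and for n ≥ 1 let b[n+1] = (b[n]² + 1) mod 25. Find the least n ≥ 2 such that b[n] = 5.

5

We have b[1] = 18; b[2] = 0; b[3] = 1; b[4] = 2; b[5] = 5; b[6] = 1.
Since b[6] = b[3] = 1, the sequence is eventually periodic: after a pre-period of length 2 it cycles with period 3.
The value 5 first appears (with n ≥ 2) at b[5].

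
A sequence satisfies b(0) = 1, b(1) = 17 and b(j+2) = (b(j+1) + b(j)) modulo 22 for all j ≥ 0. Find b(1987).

9

b(0) = 1,  b(1) = 17,  b(2) = 18,  b(3) = 13,  b(4) = 9,  b(5) = 0,  b(6) = 9,  b(7) = 9,  b(8) = 18,  b(9) = 5,  b(10) = 1,  b(11) = 6,  b(12) = 7,  b(13) = 13,  b(14) = 20,  b(15) = 11,  b(16) = 9,  b(17) = 20,  b(18) = 7,  b(19) = 5,  b(20) = 12,  b(21) = 17,  b(22) = 7,  b(23) = 2,  b(24) = 9,  b(25) = 11,  b(26) = 20,  b(27) = 9,  b(28) = 7,  b(29) = 16,  b(30) = 1,  b(31) = 17.
The sequence repeats with period 30.
(1987 - 0) mod 30 = 7, so b(1987) = b(7) = 9.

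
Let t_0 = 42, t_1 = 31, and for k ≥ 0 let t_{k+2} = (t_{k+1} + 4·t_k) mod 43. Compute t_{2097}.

16

Listing terms: t_0 = 42,  t_1 = 31,  t_2 = 27,  t_3 = 22,  t_4 = 1,  t_5 = 3,  t_6 = 7,  t_7 = 19,  t_8 = 4,  t_9 = 37,  t_{10} = 10,  t_{11} = 29,  t_{12} = 26,  t_{13} = 13,  t_{14} = 31,  t_{15} = 40,  t_{16} = 35,  t_{17} = 23,  t_{18} = 34,  t_{19} = 40,  t_{20} = 4,  t_{21} = 35,  t_{22} = 8,  t_{23} = 19,  t_{24} = 8,  t_{25} = 41,  t_{26} = 30,  t_{27} = 22,  t_{28} = 13,  t_{29} = 15,  t_{30} = 24,  t_{31} = 41,  t_{32} = 8,  t_{33} = 0,  t_{34} = 32,  t_{35} = 32,  t_{36} = 31,  t_{37} = 30,  t_{38} = 25,  t_{39} = 16,  t_{40} = 30,  t_{41} = 8,  t_{42} = 42,  t_{43} = 31.
Since (t_{42}, t_{43}) = (t_0, t_1) = (42, 31) (two consecutive terms determine the rest), the sequence is periodic with period 42.
(2097 - 0) mod 42 = 39, so t_{2097} = t_{39} = 16.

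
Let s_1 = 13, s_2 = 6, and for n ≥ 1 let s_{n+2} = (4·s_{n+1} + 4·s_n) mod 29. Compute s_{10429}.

22

Listing terms: s_1 = 13; s_2 = 6; s_3 = 18; s_4 = 9; s_5 = 21; s_6 = 4; s_7 = 13; s_8 = 10; s_9 = 5; s_{10} = 2; s_{11} = 28; s_{12} = 4; s_{13} = 12; s_{14} = 6; s_{15} = 14; s_{16} = 22; s_{17} = 28; s_{18} = 26; s_{19} = 13; s_{20} = 11; s_{21} = 9; s_{22} = 22; s_{23} = 8; s_{24} = 4; s_{25} = 19; s_{26} = 5; s_{27} = 9; s_{28} = 27; s_{29} = 28; s_{30} = 17; s_{31} = 6; s_{32} = 5; s_{33} = 15; s_{34} = 22; s_{35} = 3; s_{36} = 13; s_{37} = 6.
The sequence repeats with period 35.
(10429 - 1) mod 35 = 33, so s_{10429} = s_{34} = 22.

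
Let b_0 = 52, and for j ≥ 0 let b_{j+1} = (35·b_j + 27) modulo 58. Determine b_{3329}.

Computing terms: b_0 = 52; b_1 = 49; b_2 = 2; b_3 = 39; b_4 = 0; b_5 = 27; b_6 = 44; b_7 = 1; b_8 = 4; b_9 = 51; b_{10} = 14; b_{11} = 53; b_{12} = 26; b_{13} = 9; b_{14} = 52.
The sequence repeats with period 14.
So b_{3329} = b_{0 + ((3329-0) mod 14)} = b_{11} = 53.

53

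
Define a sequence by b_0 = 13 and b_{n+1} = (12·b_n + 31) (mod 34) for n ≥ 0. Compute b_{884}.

5

We have b_0 = 13; b_1 = 17; b_2 = 31; b_3 = 29; b_4 = 5; b_5 = 23; b_6 = 1; b_7 = 9; b_8 = 3; b_9 = 33; b_{10} = 19; b_{11} = 21; b_{12} = 11; b_{13} = 27; b_{14} = 15; b_{15} = 7; b_{16} = 13.
The sequence repeats with period 16.
(884 - 0) mod 16 = 4, so b_{884} = b_4 = 5.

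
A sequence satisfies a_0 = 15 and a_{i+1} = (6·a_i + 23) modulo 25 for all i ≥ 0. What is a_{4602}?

1

We have a_0 = 15, a_1 = 13, a_2 = 1, a_3 = 4, a_4 = 22, a_5 = 5, a_6 = 3, a_7 = 16, a_8 = 19, a_9 = 12, a_{10} = 20, a_{11} = 18, a_{12} = 6, a_{13} = 9, a_{14} = 2, a_{15} = 10, a_{16} = 8, a_{17} = 21, a_{18} = 24, a_{19} = 17, a_{20} = 0, a_{21} = 23, a_{22} = 11, a_{23} = 14, a_{24} = 7, a_{25} = 15.
The sequence repeats with period 25.
(4602 - 0) mod 25 = 2, so a_{4602} = a_2 = 1.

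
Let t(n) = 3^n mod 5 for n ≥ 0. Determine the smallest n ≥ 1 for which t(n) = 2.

3

We have t(0) = 1,  t(1) = 3,  t(2) = 4,  t(3) = 2,  t(4) = 1.
The sequence repeats with period 4.
The value 2 first appears (with n ≥ 1) at t(3).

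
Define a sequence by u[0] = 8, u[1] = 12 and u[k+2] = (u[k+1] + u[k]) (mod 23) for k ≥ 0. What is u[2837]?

Computing terms: u[0] = 8,  u[1] = 12,  u[2] = 20,  u[3] = 9,  u[4] = 6,  u[5] = 15,  u[6] = 21,  u[7] = 13,  u[8] = 11,  u[9] = 1,  u[10] = 12,  u[11] = 13,  u[12] = 2,  u[13] = 15,  u[14] = 17,  u[15] = 9,  u[16] = 3,  u[17] = 12,  u[18] = 15,  u[19] = 4,  u[20] = 19,  u[21] = 0,  u[22] = 19,  u[23] = 19,  u[24] = 15,  u[25] = 11,  u[26] = 3,  u[27] = 14,  u[28] = 17,  u[29] = 8,  u[30] = 2,  u[31] = 10,  u[32] = 12,  u[33] = 22,  u[34] = 11,  u[35] = 10,  u[36] = 21,  u[37] = 8,  u[38] = 6,  u[39] = 14,  u[40] = 20,  u[41] = 11,  u[42] = 8,  u[43] = 19,  u[44] = 4,  u[45] = 0,  u[46] = 4,  u[47] = 4,  u[48] = 8,  u[49] = 12.
Since (u[48], u[49]) = (u[0], u[1]) = (8, 12) (two consecutive terms determine the rest), the sequence is periodic with period 48.
So u[2837] = u[0 + ((2837-0) mod 48)] = u[5] = 15.

15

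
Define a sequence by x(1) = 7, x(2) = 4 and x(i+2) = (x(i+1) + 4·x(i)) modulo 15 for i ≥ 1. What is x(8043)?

We have x(1) = 7, x(2) = 4, x(3) = 2, x(4) = 3, x(5) = 11, x(6) = 8, x(7) = 7, x(8) = 9, x(9) = 7, x(10) = 13, x(11) = 11, x(12) = 3, x(13) = 2, x(14) = 14, x(15) = 7, x(16) = 3, x(17) = 1, x(18) = 13, x(19) = 2, x(20) = 9, x(21) = 2, x(22) = 8, x(23) = 1, x(24) = 3, x(25) = 7, x(26) = 4.
Since (x(25), x(26)) = (x(1), x(2)) = (7, 4) (two consecutive terms determine the rest), the sequence is periodic with period 24.
So x(8043) = x(1 + ((8043-1) mod 24)) = x(3) = 2.

2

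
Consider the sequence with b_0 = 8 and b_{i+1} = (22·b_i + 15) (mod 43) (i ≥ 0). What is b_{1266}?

31

Computing terms: b_0 = 8,  b_1 = 19,  b_2 = 3,  b_3 = 38,  b_4 = 34,  b_5 = 32,  b_6 = 31,  b_7 = 9,  b_8 = 41,  b_9 = 14,  b_{10} = 22,  b_{11} = 26,  b_{12} = 28,  b_{13} = 29,  b_{14} = 8.
The sequence repeats with period 14.
(1266 - 0) mod 14 = 6, so b_{1266} = b_6 = 31.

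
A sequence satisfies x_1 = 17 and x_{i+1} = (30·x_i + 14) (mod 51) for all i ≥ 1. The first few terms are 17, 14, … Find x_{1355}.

x_1 = 17,  x_2 = 14,  x_3 = 26,  x_4 = 29,  x_5 = 17.
The sequence repeats with period 4.
So x_{1355} = x_{1 + ((1355-1) mod 4)} = x_3 = 26.

26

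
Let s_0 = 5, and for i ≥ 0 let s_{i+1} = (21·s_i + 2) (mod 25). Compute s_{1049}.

Computing terms: s_0 = 5,  s_1 = 7,  s_2 = 24,  s_3 = 6,  s_4 = 3,  s_5 = 15,  s_6 = 17,  s_7 = 9,  s_8 = 16,  s_9 = 13,  s_{10} = 0,  s_{11} = 2,  s_{12} = 19,  s_{13} = 1,  s_{14} = 23,  s_{15} = 10,  s_{16} = 12,  s_{17} = 4,  s_{18} = 11,  s_{19} = 8,  s_{20} = 20,  s_{21} = 22,  s_{22} = 14,  s_{23} = 21,  s_{24} = 18,  s_{25} = 5.
Since s_{25} = s_0 = 5, the sequence is periodic with period 25.
So s_{1049} = s_{0 + ((1049-0) mod 25)} = s_{24} = 18.

18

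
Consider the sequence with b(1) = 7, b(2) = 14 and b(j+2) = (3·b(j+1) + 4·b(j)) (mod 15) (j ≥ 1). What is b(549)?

Listing terms: b(1) = 7; b(2) = 14; b(3) = 10; b(4) = 11; b(5) = 13; b(6) = 8; b(7) = 1; b(8) = 5; b(9) = 4; b(10) = 2; b(11) = 7; b(12) = 14.
The sequence repeats with period 10.
(549 - 1) mod 10 = 8, so b(549) = b(9) = 4.

4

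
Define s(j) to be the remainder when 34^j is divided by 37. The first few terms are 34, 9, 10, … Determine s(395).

12

Computing terms: s(1) = 34, s(2) = 9, s(3) = 10, s(4) = 7, s(5) = 16, s(6) = 26, s(7) = 33, s(8) = 12, s(9) = 1, s(10) = 34.
The sequence repeats with period 9.
So s(395) = s(1 + ((395-1) mod 9)) = s(8) = 12.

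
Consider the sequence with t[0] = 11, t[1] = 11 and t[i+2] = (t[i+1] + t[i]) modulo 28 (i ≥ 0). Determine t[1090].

Computing terms: t[0] = 11, t[1] = 11, t[2] = 22, t[3] = 5, t[4] = 27, t[5] = 4, t[6] = 3, t[7] = 7, t[8] = 10, t[9] = 17, t[10] = 27, t[11] = 16, t[12] = 15, t[13] = 3, t[14] = 18, t[15] = 21, t[16] = 11, t[17] = 4, t[18] = 15, t[19] = 19, t[20] = 6, t[21] = 25, t[22] = 3, t[23] = 0, t[24] = 3, t[25] = 3, t[26] = 6, t[27] = 9, t[28] = 15, t[29] = 24, t[30] = 11, t[31] = 7, t[32] = 18, t[33] = 25, t[34] = 15, t[35] = 12, t[36] = 27, t[37] = 11, t[38] = 10, t[39] = 21, t[40] = 3, t[41] = 24, t[42] = 27, t[43] = 23, t[44] = 22, t[45] = 17, t[46] = 11, t[47] = 0, t[48] = 11, t[49] = 11.
Since (t[48], t[49]) = (t[0], t[1]) = (11, 11) (two consecutive terms determine the rest), the sequence is periodic with period 48.
So t[1090] = t[0 + ((1090-0) mod 48)] = t[34] = 15.

15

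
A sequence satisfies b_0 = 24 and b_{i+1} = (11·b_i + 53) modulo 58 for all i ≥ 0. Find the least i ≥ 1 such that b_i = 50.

Listing terms: b_0 = 24,  b_1 = 27,  b_2 = 2,  b_3 = 17,  b_4 = 8,  b_5 = 25,  b_6 = 38,  b_7 = 7,  b_8 = 14,  b_9 = 33,  b_{10} = 10,  b_{11} = 47,  b_{12} = 48,  b_{13} = 1,  b_{14} = 6,  b_{15} = 3,  b_{16} = 28,  b_{17} = 13,  b_{18} = 22,  b_{19} = 5,  b_{20} = 50,  b_{21} = 23,  b_{22} = 16,  b_{23} = 55,  b_{24} = 20,  b_{25} = 41,  b_{26} = 40,  b_{27} = 29,  b_{28} = 24.
The sequence repeats with period 28.
The value 50 first appears (with i ≥ 1) at b_{20}.

20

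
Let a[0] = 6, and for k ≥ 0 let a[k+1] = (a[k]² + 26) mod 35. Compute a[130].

27

We have a[0] = 6, a[1] = 27, a[2] = 20, a[3] = 6.
Since a[3] = a[0] = 6, the sequence is periodic with period 3.
(130 - 0) mod 3 = 1, so a[130] = a[1] = 27.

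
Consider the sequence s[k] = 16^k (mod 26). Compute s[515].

Listing terms: s[1] = 16; s[2] = 22; s[3] = 14; s[4] = 16.
The sequence repeats with period 3.
So s[515] = s[1 + ((515-1) mod 3)] = s[2] = 22.

22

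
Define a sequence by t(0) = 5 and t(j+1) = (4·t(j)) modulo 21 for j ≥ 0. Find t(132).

5

Listing terms: t(0) = 5,  t(1) = 20,  t(2) = 17,  t(3) = 5.
The sequence repeats with period 3.
(132 - 0) mod 3 = 0, so t(132) = t(0) = 5.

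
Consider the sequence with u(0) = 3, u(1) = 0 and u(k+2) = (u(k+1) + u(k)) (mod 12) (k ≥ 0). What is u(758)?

3

u(0) = 3, u(1) = 0, u(2) = 3, u(3) = 3, u(4) = 6, u(5) = 9, u(6) = 3, u(7) = 0.
Since (u(6), u(7)) = (u(0), u(1)) = (3, 0) (two consecutive terms determine the rest), the sequence is periodic with period 6.
So u(758) = u(0 + ((758-0) mod 6)) = u(2) = 3.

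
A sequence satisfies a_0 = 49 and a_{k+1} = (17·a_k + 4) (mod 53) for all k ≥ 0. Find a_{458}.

Computing terms: a_0 = 49; a_1 = 42; a_2 = 29; a_3 = 20; a_4 = 26; a_5 = 22; a_6 = 7; a_7 = 17; a_8 = 28; a_9 = 3; a_{10} = 2; a_{11} = 38; a_{12} = 14; a_{13} = 30; a_{14} = 37; a_{15} = 50; a_{16} = 6; a_{17} = 0; a_{18} = 4; a_{19} = 19; a_{20} = 9; a_{21} = 51; a_{22} = 23; a_{23} = 24; a_{24} = 41; a_{25} = 12; a_{26} = 49.
The sequence repeats with period 26.
So a_{458} = a_{0 + ((458-0) mod 26)} = a_{16} = 6.

6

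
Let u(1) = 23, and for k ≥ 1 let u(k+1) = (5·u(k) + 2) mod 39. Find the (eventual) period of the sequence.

4

Computing terms: u(1) = 23,  u(2) = 0,  u(3) = 2,  u(4) = 12,  u(5) = 23.
The sequence repeats with period 4.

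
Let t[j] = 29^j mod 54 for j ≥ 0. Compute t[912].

t[0] = 1; t[1] = 29; t[2] = 31; t[3] = 35; t[4] = 43; t[5] = 5; t[6] = 37; t[7] = 47; t[8] = 13; t[9] = 53; t[10] = 25; t[11] = 23; t[12] = 19; t[13] = 11; t[14] = 49; t[15] = 17; t[16] = 7; t[17] = 41; t[18] = 1.
The sequence repeats with period 18.
(912 - 0) mod 18 = 12, so t[912] = t[12] = 19.

19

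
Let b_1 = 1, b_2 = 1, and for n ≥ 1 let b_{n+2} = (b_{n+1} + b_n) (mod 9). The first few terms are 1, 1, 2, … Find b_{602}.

1

We have b_1 = 1,  b_2 = 1,  b_3 = 2,  b_4 = 3,  b_5 = 5,  b_6 = 8,  b_7 = 4,  b_8 = 3,  b_9 = 7,  b_{10} = 1,  b_{11} = 8,  b_{12} = 0,  b_{13} = 8,  b_{14} = 8,  b_{15} = 7,  b_{16} = 6,  b_{17} = 4,  b_{18} = 1,  b_{19} = 5,  b_{20} = 6,  b_{21} = 2,  b_{22} = 8,  b_{23} = 1,  b_{24} = 0,  b_{25} = 1,  b_{26} = 1.
The sequence repeats with period 24.
So b_{602} = b_{1 + ((602-1) mod 24)} = b_2 = 1.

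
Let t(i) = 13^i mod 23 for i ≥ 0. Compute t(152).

Computing terms: t(0) = 1,  t(1) = 13,  t(2) = 8,  t(3) = 12,  t(4) = 18,  t(5) = 4,  t(6) = 6,  t(7) = 9,  t(8) = 2,  t(9) = 3,  t(10) = 16,  t(11) = 1.
Since t(11) = t(0) = 1, the sequence is periodic with period 11.
(152 - 0) mod 11 = 9, so t(152) = t(9) = 3.

3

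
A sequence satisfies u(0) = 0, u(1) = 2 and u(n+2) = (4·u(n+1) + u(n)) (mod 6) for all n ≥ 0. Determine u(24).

0

u(0) = 0, u(1) = 2, u(2) = 2, u(3) = 4, u(4) = 0, u(5) = 4, u(6) = 4, u(7) = 2, u(8) = 0, u(9) = 2.
The sequence repeats with period 8.
So u(24) = u(0 + ((24-0) mod 8)) = u(0) = 0.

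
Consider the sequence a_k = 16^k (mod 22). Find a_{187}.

14

We have a_0 = 1; a_1 = 16; a_2 = 14; a_3 = 4; a_4 = 20; a_5 = 12; a_6 = 16.
Since a_6 = a_1 = 16, the sequence is eventually periodic: after a pre-period of length 1 it cycles with period 5.
For k ≥ 1, a_k depends only on (k - 1) mod 5. (187 - 1) mod 5 = 1, so a_{187} = a_2 = 14.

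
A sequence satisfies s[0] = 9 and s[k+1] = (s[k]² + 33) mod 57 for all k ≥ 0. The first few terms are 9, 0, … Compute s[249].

30

Listing terms: s[0] = 9; s[1] = 0; s[2] = 33; s[3] = 39; s[4] = 15; s[5] = 30; s[6] = 21; s[7] = 18; s[8] = 15.
Since s[8] = s[4] = 15, the sequence is eventually periodic: after a pre-period of length 4 it cycles with period 4.
For k ≥ 4, s[k] depends only on (k - 4) mod 4. (249 - 4) mod 4 = 1, so s[249] = s[5] = 30.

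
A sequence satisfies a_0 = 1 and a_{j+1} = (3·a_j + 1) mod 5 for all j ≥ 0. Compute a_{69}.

4

We have a_0 = 1,  a_1 = 4,  a_2 = 3,  a_3 = 0,  a_4 = 1.
Since a_4 = a_0 = 1, the sequence is periodic with period 4.
(69 - 0) mod 4 = 1, so a_{69} = a_1 = 4.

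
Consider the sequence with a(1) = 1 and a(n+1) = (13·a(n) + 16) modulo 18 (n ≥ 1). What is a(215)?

17

a(1) = 1,  a(2) = 11,  a(3) = 15,  a(4) = 13,  a(5) = 5,  a(6) = 9,  a(7) = 7,  a(8) = 17,  a(9) = 3,  a(10) = 1.
The sequence repeats with period 9.
(215 - 1) mod 9 = 7, so a(215) = a(8) = 17.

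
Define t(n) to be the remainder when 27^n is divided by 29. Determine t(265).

We have t(0) = 1; t(1) = 27; t(2) = 4; t(3) = 21; t(4) = 16; t(5) = 26; t(6) = 6; t(7) = 17; t(8) = 24; t(9) = 10; t(10) = 9; t(11) = 11; t(12) = 7; t(13) = 15; t(14) = 28; t(15) = 2; t(16) = 25; t(17) = 8; t(18) = 13; t(19) = 3; t(20) = 23; t(21) = 12; t(22) = 5; t(23) = 19; t(24) = 20; t(25) = 18; t(26) = 22; t(27) = 14; t(28) = 1.
The sequence repeats with period 28.
So t(265) = t(0 + ((265-0) mod 28)) = t(13) = 15.

15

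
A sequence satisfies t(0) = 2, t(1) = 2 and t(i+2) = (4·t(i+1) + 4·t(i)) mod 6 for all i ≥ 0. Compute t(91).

t(0) = 2; t(1) = 2; t(2) = 4; t(3) = 0; t(4) = 4; t(5) = 4; t(6) = 2; t(7) = 0; t(8) = 2; t(9) = 2.
The sequence repeats with period 8.
(91 - 0) mod 8 = 3, so t(91) = t(3) = 0.

0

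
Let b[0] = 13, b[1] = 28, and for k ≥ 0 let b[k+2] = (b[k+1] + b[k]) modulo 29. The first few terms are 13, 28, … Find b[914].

b[0] = 13, b[1] = 28, b[2] = 12, b[3] = 11, b[4] = 23, b[5] = 5, b[6] = 28, b[7] = 4, b[8] = 3, b[9] = 7, b[10] = 10, b[11] = 17, b[12] = 27, b[13] = 15, b[14] = 13, b[15] = 28.
Since (b[14], b[15]) = (b[0], b[1]) = (13, 28) (two consecutive terms determine the rest), the sequence is periodic with period 14.
(914 - 0) mod 14 = 4, so b[914] = b[4] = 23.

23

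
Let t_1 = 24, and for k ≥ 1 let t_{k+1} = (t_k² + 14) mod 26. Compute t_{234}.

We have t_1 = 24, t_2 = 18, t_3 = 0, t_4 = 14, t_5 = 2, t_6 = 18.
Since t_6 = t_2 = 18, the sequence is eventually periodic: after a pre-period of length 1 it cycles with period 4.
For k ≥ 2, t_k depends only on (k - 2) mod 4. (234 - 2) mod 4 = 0, so t_{234} = t_2 = 18.

18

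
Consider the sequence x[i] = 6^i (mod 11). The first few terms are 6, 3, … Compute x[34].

9

Computing terms: x[1] = 6,  x[2] = 3,  x[3] = 7,  x[4] = 9,  x[5] = 10,  x[6] = 5,  x[7] = 8,  x[8] = 4,  x[9] = 2,  x[10] = 1,  x[11] = 6.
Since x[11] = x[1] = 6, the sequence is periodic with period 10.
(34 - 1) mod 10 = 3, so x[34] = x[4] = 9.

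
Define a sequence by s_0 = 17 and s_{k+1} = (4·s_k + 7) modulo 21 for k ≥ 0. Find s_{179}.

13

Computing terms: s_0 = 17; s_1 = 12; s_2 = 13; s_3 = 17.
The sequence repeats with period 3.
So s_{179} = s_{0 + ((179-0) mod 3)} = s_2 = 13.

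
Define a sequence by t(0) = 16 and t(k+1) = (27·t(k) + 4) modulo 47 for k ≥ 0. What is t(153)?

Listing terms: t(0) = 16, t(1) = 13, t(2) = 26, t(3) = 1, t(4) = 31, t(5) = 42, t(6) = 10, t(7) = 39, t(8) = 23, t(9) = 14, t(10) = 6, t(11) = 25, t(12) = 21, t(13) = 7, t(14) = 5, t(15) = 45, t(16) = 44, t(17) = 17, t(18) = 40, t(19) = 3, t(20) = 38, t(21) = 43, t(22) = 37, t(23) = 16.
The sequence repeats with period 23.
(153 - 0) mod 23 = 15, so t(153) = t(15) = 45.

45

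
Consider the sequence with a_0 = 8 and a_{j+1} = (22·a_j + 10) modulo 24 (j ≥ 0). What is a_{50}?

We have a_0 = 8; a_1 = 18; a_2 = 22; a_3 = 14; a_4 = 6; a_5 = 22.
Since a_5 = a_2 = 22, the sequence is eventually periodic: after a pre-period of length 2 it cycles with period 3.
For j ≥ 2, a_j depends only on (j - 2) mod 3. (50 - 2) mod 3 = 0, so a_{50} = a_2 = 22.

22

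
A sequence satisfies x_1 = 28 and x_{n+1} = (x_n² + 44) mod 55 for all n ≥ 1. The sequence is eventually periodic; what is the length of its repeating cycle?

4

x_1 = 28,  x_2 = 3,  x_3 = 53,  x_4 = 48,  x_5 = 38,  x_6 = 3.
Since x_6 = x_2 = 3, the sequence is eventually periodic: after a pre-period of length 1 it cycles with period 4.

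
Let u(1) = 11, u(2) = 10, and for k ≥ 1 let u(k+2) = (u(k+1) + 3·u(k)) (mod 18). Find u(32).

4

u(1) = 11, u(2) = 10, u(3) = 7, u(4) = 1, u(5) = 4, u(6) = 7, u(7) = 1.
Since (u(6), u(7)) = (u(3), u(4)) = (7, 1) (two consecutive terms determine the rest), the sequence is eventually periodic: after a pre-period of length 2 it cycles with period 3.
For k ≥ 3, u(k) depends only on (k - 3) mod 3. (32 - 3) mod 3 = 2, so u(32) = u(5) = 4.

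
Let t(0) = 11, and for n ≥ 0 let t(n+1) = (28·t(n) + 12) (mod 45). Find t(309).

t(0) = 11,  t(1) = 5,  t(2) = 17,  t(3) = 38,  t(4) = 41,  t(5) = 35,  t(6) = 2,  t(7) = 23,  t(8) = 26,  t(9) = 20,  t(10) = 32,  t(11) = 8,  t(12) = 11.
The sequence repeats with period 12.
(309 - 0) mod 12 = 9, so t(309) = t(9) = 20.

20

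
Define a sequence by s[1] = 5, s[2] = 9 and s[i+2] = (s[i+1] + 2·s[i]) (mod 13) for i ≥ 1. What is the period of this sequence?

12

We have s[1] = 5; s[2] = 9; s[3] = 6; s[4] = 11; s[5] = 10; s[6] = 6; s[7] = 0; s[8] = 12; s[9] = 12; s[10] = 10; s[11] = 8; s[12] = 2; s[13] = 5; s[14] = 9.
The sequence repeats with period 12.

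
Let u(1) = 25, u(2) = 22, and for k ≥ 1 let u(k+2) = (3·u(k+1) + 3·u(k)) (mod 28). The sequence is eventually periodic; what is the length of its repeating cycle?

Listing terms: u(1) = 25; u(2) = 22; u(3) = 1; u(4) = 13; u(5) = 14; u(6) = 25; u(7) = 5; u(8) = 6; u(9) = 5; u(10) = 5; u(11) = 2; u(12) = 21; u(13) = 13; u(14) = 18; u(15) = 9; u(16) = 25; u(17) = 18; u(18) = 17; u(19) = 21; u(20) = 2; u(21) = 13; u(22) = 17; u(23) = 6; u(24) = 13; u(25) = 1; u(26) = 14; u(27) = 17; u(28) = 9; u(29) = 22; u(30) = 9; u(31) = 9; u(32) = 26; u(33) = 21; u(34) = 1; u(35) = 10; u(36) = 5; u(37) = 17; u(38) = 10; u(39) = 25; u(40) = 21; u(41) = 26; u(42) = 1; u(43) = 25; u(44) = 22.
Since (u(43), u(44)) = (u(1), u(2)) = (25, 22) (two consecutive terms determine the rest), the sequence is periodic with period 42.

42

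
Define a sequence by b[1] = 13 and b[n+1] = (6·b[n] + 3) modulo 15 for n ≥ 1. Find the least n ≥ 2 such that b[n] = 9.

3

Listing terms: b[1] = 13,  b[2] = 6,  b[3] = 9,  b[4] = 12,  b[5] = 0,  b[6] = 3,  b[7] = 6.
Since b[7] = b[2] = 6, the sequence is eventually periodic: after a pre-period of length 1 it cycles with period 5.
The value 9 first appears (with n ≥ 2) at b[3].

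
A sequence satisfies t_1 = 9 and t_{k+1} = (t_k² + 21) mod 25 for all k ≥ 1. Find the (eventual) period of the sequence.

3

t_1 = 9,  t_2 = 2,  t_3 = 0,  t_4 = 21,  t_5 = 12,  t_6 = 15,  t_7 = 21.
Since t_7 = t_4 = 21, the sequence is eventually periodic: after a pre-period of length 3 it cycles with period 3.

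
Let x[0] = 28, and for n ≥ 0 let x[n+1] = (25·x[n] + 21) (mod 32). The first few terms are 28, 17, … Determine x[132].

0

We have x[0] = 28, x[1] = 17, x[2] = 30, x[3] = 3, x[4] = 0, x[5] = 21, x[6] = 2, x[7] = 7, x[8] = 4, x[9] = 25, x[10] = 6, x[11] = 11, x[12] = 8, x[13] = 29, x[14] = 10, x[15] = 15, x[16] = 12, x[17] = 1, x[18] = 14, x[19] = 19, x[20] = 16, x[21] = 5, x[22] = 18, x[23] = 23, x[24] = 20, x[25] = 9, x[26] = 22, x[27] = 27, x[28] = 24, x[29] = 13, x[30] = 26, x[31] = 31, x[32] = 28.
The sequence repeats with period 32.
So x[132] = x[0 + ((132-0) mod 32)] = x[4] = 0.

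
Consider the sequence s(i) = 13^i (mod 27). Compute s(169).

4

Computing terms: s(0) = 1; s(1) = 13; s(2) = 7; s(3) = 10; s(4) = 22; s(5) = 16; s(6) = 19; s(7) = 4; s(8) = 25; s(9) = 1.
The sequence repeats with period 9.
So s(169) = s(0 + ((169-0) mod 9)) = s(7) = 4.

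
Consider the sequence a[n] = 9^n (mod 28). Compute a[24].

Computing terms: a[0] = 1,  a[1] = 9,  a[2] = 25,  a[3] = 1.
Since a[3] = a[0] = 1, the sequence is periodic with period 3.
So a[24] = a[0 + ((24-0) mod 3)] = a[0] = 1.

1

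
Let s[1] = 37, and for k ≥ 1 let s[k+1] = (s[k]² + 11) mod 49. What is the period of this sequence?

4

Computing terms: s[1] = 37; s[2] = 8; s[3] = 26; s[4] = 1; s[5] = 12; s[6] = 8.
Since s[6] = s[2] = 8, the sequence is eventually periodic: after a pre-period of length 1 it cycles with period 4.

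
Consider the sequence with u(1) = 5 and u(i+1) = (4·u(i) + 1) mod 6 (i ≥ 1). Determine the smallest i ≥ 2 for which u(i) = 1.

3

Listing terms: u(1) = 5,  u(2) = 3,  u(3) = 1,  u(4) = 5.
The sequence repeats with period 3.
The value 1 first appears (with i ≥ 2) at u(3).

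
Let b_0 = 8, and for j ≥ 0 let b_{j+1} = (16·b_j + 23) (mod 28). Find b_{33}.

Computing terms: b_0 = 8; b_1 = 11; b_2 = 3; b_3 = 15; b_4 = 11.
Since b_4 = b_1 = 11, the sequence is eventually periodic: after a pre-period of length 1 it cycles with period 3.
For j ≥ 1, b_j depends only on (j - 1) mod 3. (33 - 1) mod 3 = 2, so b_{33} = b_3 = 15.

15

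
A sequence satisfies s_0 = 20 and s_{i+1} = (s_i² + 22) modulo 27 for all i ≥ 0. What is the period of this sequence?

9

s_0 = 20, s_1 = 17, s_2 = 14, s_3 = 2, s_4 = 26, s_5 = 23, s_6 = 11, s_7 = 8, s_8 = 5, s_9 = 20.
Since s_9 = s_0 = 20, the sequence is periodic with period 9.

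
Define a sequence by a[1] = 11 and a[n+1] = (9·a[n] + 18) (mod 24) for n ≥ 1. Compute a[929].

3

Listing terms: a[1] = 11; a[2] = 21; a[3] = 15; a[4] = 9; a[5] = 3; a[6] = 21.
Since a[6] = a[2] = 21, the sequence is eventually periodic: after a pre-period of length 1 it cycles with period 4.
For n ≥ 2, a[n] depends only on (n - 2) mod 4. (929 - 2) mod 4 = 3, so a[929] = a[5] = 3.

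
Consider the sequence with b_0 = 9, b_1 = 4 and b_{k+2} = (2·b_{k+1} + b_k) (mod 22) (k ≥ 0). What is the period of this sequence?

24

Listing terms: b_0 = 9,  b_1 = 4,  b_2 = 17,  b_3 = 16,  b_4 = 5,  b_5 = 4,  b_6 = 13,  b_7 = 8,  b_8 = 7,  b_9 = 0,  b_{10} = 7,  b_{11} = 14,  b_{12} = 13,  b_{13} = 18,  b_{14} = 5,  b_{15} = 6,  b_{16} = 17,  b_{17} = 18,  b_{18} = 9,  b_{19} = 14,  b_{20} = 15,  b_{21} = 0,  b_{22} = 15,  b_{23} = 8,  b_{24} = 9,  b_{25} = 4.
Since (b_{24}, b_{25}) = (b_0, b_1) = (9, 4) (two consecutive terms determine the rest), the sequence is periodic with period 24.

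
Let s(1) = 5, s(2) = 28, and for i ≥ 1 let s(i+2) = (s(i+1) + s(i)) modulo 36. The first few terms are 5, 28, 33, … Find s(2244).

31

Computing terms: s(1) = 5, s(2) = 28, s(3) = 33, s(4) = 25, s(5) = 22, s(6) = 11, s(7) = 33, s(8) = 8, s(9) = 5, s(10) = 13, s(11) = 18, s(12) = 31, s(13) = 13, s(14) = 8, s(15) = 21, s(16) = 29, s(17) = 14, s(18) = 7, s(19) = 21, s(20) = 28, s(21) = 13, s(22) = 5, s(23) = 18, s(24) = 23, s(25) = 5, s(26) = 28.
Since (s(25), s(26)) = (s(1), s(2)) = (5, 28) (two consecutive terms determine the rest), the sequence is periodic with period 24.
So s(2244) = s(1 + ((2244-1) mod 24)) = s(12) = 31.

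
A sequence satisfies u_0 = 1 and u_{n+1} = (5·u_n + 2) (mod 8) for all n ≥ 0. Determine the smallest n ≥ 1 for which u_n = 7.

1

Listing terms: u_0 = 1, u_1 = 7, u_2 = 5, u_3 = 3, u_4 = 1.
Since u_4 = u_0 = 1, the sequence is periodic with period 4.
The value 7 first appears (with n ≥ 1) at u_1.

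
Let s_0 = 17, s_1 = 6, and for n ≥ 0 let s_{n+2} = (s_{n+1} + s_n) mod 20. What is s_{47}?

We have s_0 = 17,  s_1 = 6,  s_2 = 3,  s_3 = 9,  s_4 = 12,  s_5 = 1,  s_6 = 13,  s_7 = 14,  s_8 = 7,  s_9 = 1,  s_{10} = 8,  s_{11} = 9,  s_{12} = 17,  s_{13} = 6.
Since (s_{12}, s_{13}) = (s_0, s_1) = (17, 6) (two consecutive terms determine the rest), the sequence is periodic with period 12.
So s_{47} = s_{0 + ((47-0) mod 12)} = s_{11} = 9.

9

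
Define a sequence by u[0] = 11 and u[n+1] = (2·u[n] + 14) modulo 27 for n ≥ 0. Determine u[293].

We have u[0] = 11; u[1] = 9; u[2] = 5; u[3] = 24; u[4] = 8; u[5] = 3; u[6] = 20; u[7] = 0; u[8] = 14; u[9] = 15; u[10] = 17; u[11] = 21; u[12] = 2; u[13] = 18; u[14] = 23; u[15] = 6; u[16] = 26; u[17] = 12; u[18] = 11.
Since u[18] = u[0] = 11, the sequence is periodic with period 18.
(293 - 0) mod 18 = 5, so u[293] = u[5] = 3.

3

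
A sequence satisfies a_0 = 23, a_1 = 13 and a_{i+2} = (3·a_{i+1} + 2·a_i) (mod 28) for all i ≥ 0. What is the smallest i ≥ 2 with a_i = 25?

a_0 = 23; a_1 = 13; a_2 = 1; a_3 = 1; a_4 = 5; a_5 = 17; a_6 = 5; a_7 = 21; a_8 = 17; a_9 = 9; a_{10} = 5; a_{11} = 5; a_{12} = 25; a_{13} = 1; a_{14} = 25; a_{15} = 21; a_{16} = 1; a_{17} = 17; a_{18} = 25; a_{19} = 25; a_{20} = 13; a_{21} = 5; a_{22} = 13; a_{23} = 21; a_{24} = 5; a_{25} = 1; a_{26} = 13; a_{27} = 13; a_{28} = 9; a_{29} = 25; a_{30} = 9; a_{31} = 21; a_{32} = 25; a_{33} = 5; a_{34} = 9; a_{35} = 9; a_{36} = 17; a_{37} = 13; a_{38} = 17; a_{39} = 21; a_{40} = 13; a_{41} = 25; a_{42} = 17; a_{43} = 17; a_{44} = 1; a_{45} = 9; a_{46} = 1; a_{47} = 21; a_{48} = 9; a_{49} = 13; a_{50} = 1.
Since (a_{49}, a_{50}) = (a_1, a_2) = (13, 1) (two consecutive terms determine the rest), the sequence is eventually periodic: after a pre-period of length 1 it cycles with period 48.
The value 25 first appears (with i ≥ 2) at a_{12}.

12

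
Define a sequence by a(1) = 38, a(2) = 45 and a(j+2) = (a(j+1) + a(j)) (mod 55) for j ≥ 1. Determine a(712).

Computing terms: a(1) = 38,  a(2) = 45,  a(3) = 28,  a(4) = 18,  a(5) = 46,  a(6) = 9,  a(7) = 0,  a(8) = 9,  a(9) = 9,  a(10) = 18,  a(11) = 27,  a(12) = 45,  a(13) = 17,  a(14) = 7,  a(15) = 24,  a(16) = 31,  a(17) = 0,  a(18) = 31,  a(19) = 31,  a(20) = 7,  a(21) = 38,  a(22) = 45.
The sequence repeats with period 20.
(712 - 1) mod 20 = 11, so a(712) = a(12) = 45.

45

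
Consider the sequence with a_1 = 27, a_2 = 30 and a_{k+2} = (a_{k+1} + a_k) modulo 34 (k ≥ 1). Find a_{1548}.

We have a_1 = 27; a_2 = 30; a_3 = 23; a_4 = 19; a_5 = 8; a_6 = 27; a_7 = 1; a_8 = 28; a_9 = 29; a_{10} = 23; a_{11} = 18; a_{12} = 7; a_{13} = 25; a_{14} = 32; a_{15} = 23; a_{16} = 21; a_{17} = 10; a_{18} = 31; a_{19} = 7; a_{20} = 4; a_{21} = 11; a_{22} = 15; a_{23} = 26; a_{24} = 7; a_{25} = 33; a_{26} = 6; a_{27} = 5; a_{28} = 11; a_{29} = 16; a_{30} = 27; a_{31} = 9; a_{32} = 2; a_{33} = 11; a_{34} = 13; a_{35} = 24; a_{36} = 3; a_{37} = 27; a_{38} = 30.
Since (a_{37}, a_{38}) = (a_1, a_2) = (27, 30) (two consecutive terms determine the rest), the sequence is periodic with period 36.
So a_{1548} = a_{1 + ((1548-1) mod 36)} = a_{36} = 3.

3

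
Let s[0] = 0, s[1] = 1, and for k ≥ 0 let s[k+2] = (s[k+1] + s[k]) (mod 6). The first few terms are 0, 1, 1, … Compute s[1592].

3

Listing terms: s[0] = 0, s[1] = 1, s[2] = 1, s[3] = 2, s[4] = 3, s[5] = 5, s[6] = 2, s[7] = 1, s[8] = 3, s[9] = 4, s[10] = 1, s[11] = 5, s[12] = 0, s[13] = 5, s[14] = 5, s[15] = 4, s[16] = 3, s[17] = 1, s[18] = 4, s[19] = 5, s[20] = 3, s[21] = 2, s[22] = 5, s[23] = 1, s[24] = 0, s[25] = 1.
Since (s[24], s[25]) = (s[0], s[1]) = (0, 1) (two consecutive terms determine the rest), the sequence is periodic with period 24.
(1592 - 0) mod 24 = 8, so s[1592] = s[8] = 3.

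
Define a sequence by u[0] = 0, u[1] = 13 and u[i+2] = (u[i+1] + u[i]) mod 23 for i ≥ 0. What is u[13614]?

11

u[0] = 0,  u[1] = 13,  u[2] = 13,  u[3] = 3,  u[4] = 16,  u[5] = 19,  u[6] = 12,  u[7] = 8,  u[8] = 20,  u[9] = 5,  u[10] = 2,  u[11] = 7,  u[12] = 9,  u[13] = 16,  u[14] = 2,  u[15] = 18,  u[16] = 20,  u[17] = 15,  u[18] = 12,  u[19] = 4,  u[20] = 16,  u[21] = 20,  u[22] = 13,  u[23] = 10,  u[24] = 0,  u[25] = 10,  u[26] = 10,  u[27] = 20,  u[28] = 7,  u[29] = 4,  u[30] = 11,  u[31] = 15,  u[32] = 3,  u[33] = 18,  u[34] = 21,  u[35] = 16,  u[36] = 14,  u[37] = 7,  u[38] = 21,  u[39] = 5,  u[40] = 3,  u[41] = 8,  u[42] = 11,  u[43] = 19,  u[44] = 7,  u[45] = 3,  u[46] = 10,  u[47] = 13,  u[48] = 0,  u[49] = 13.
The sequence repeats with period 48.
So u[13614] = u[0 + ((13614-0) mod 48)] = u[30] = 11.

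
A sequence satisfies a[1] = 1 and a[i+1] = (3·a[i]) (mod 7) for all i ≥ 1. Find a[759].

2

We have a[1] = 1,  a[2] = 3,  a[3] = 2,  a[4] = 6,  a[5] = 4,  a[6] = 5,  a[7] = 1.
The sequence repeats with period 6.
(759 - 1) mod 6 = 2, so a[759] = a[3] = 2.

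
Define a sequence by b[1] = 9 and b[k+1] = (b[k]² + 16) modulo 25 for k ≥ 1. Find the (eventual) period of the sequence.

3

Listing terms: b[1] = 9, b[2] = 22, b[3] = 0, b[4] = 16, b[5] = 22.
Since b[5] = b[2] = 22, the sequence is eventually periodic: after a pre-period of length 1 it cycles with period 3.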